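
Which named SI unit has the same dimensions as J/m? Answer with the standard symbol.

N

J = kg·m²·s⁻².
Combining: m⁻¹·J = m⁻¹ · (kg·m²·s⁻²) = kg·m·s⁻².
kg·m·s⁻² is the base-SI form of the newton.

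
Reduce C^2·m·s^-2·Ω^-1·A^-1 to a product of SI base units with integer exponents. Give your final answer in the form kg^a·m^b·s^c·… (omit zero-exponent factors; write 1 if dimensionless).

C = A·s = s·A (charge = current × time).
So C² = s²·A².
Ω = V/A (resistance = voltage per current),
    = kg·m²·s⁻³·A⁻².
So Ω⁻¹ = kg⁻¹·m⁻²·s³·A².
Combining: C²·m·s⁻²·Ω⁻¹·A⁻¹ = (s²·A²) · m · s⁻² · (kg⁻¹·m⁻²·s³·A²) · A⁻¹ = kg⁻¹·m⁻¹·s³·A³.

kg⁻¹·m⁻¹·s³·A³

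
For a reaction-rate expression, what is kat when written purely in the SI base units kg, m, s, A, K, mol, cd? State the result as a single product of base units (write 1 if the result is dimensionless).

kat = mol/s = s⁻¹·mol (catalytic activity).

s⁻¹·mol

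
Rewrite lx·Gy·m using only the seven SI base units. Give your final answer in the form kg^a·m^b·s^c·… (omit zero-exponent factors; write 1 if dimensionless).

m·s⁻²·cd

lx = lm/m² (illuminance = luminous flux per area),
    = m⁻²·cd.
Gy = J/kg (absorbed dose = energy per mass),
    = m²·s⁻².
Combining: lx·Gy·m = (m⁻²·cd) · (m²·s⁻²) · m = m·s⁻²·cd.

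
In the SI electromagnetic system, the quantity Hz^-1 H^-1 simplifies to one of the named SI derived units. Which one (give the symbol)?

S

Hz = 1/s = s⁻¹ (frequency is cycles per second).
So Hz⁻¹ = s.
H = Wb/A (inductance = flux per current),
    = kg·m²·s⁻²·A⁻².
So H⁻¹ = kg⁻¹·m⁻²·s²·A².
Combining: Hz⁻¹·H⁻¹ = s · (kg⁻¹·m⁻²·s²·A²) = kg⁻¹·m⁻²·s³·A².
kg⁻¹·m⁻²·s³·A² is the base-SI form of the siemens.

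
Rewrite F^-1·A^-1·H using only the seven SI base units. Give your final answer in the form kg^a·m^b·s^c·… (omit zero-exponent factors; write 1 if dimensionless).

F = kg⁻¹·m⁻²·s⁴·A².
So F⁻¹ = kg·m²·s⁻⁴·A⁻².
H = kg·m²·s⁻²·A⁻².
Combining: F⁻¹·A⁻¹·H = (kg·m²·s⁻⁴·A⁻²) · A⁻¹ · (kg·m²·s⁻²·A⁻²) = kg²·m⁴·s⁻⁶·A⁻⁵.

kg²·m⁴·s⁻⁶·A⁻⁵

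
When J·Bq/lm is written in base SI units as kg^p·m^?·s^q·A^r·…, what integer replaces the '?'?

2

J = kg·m²·s⁻².
lm = cd.
So lm⁻¹ = cd⁻¹.
Bq = s⁻¹.
Combining: J·lm⁻¹·Bq = (kg·m²·s⁻²) · cd⁻¹ · s⁻¹ = kg·m²·s⁻³·cd⁻¹.
The exponent of m is 2.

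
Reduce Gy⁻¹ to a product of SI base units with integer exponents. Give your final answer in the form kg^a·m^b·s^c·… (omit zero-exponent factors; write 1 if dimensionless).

m⁻²·s²

Gy = m²·s⁻².
So Gy⁻¹ = m⁻²·s².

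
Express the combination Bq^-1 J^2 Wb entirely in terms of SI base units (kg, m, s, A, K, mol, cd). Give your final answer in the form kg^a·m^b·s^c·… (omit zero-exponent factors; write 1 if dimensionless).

Bq = 1/s = s⁻¹ (activity is decays per second).
So Bq⁻¹ = s.
J = N·m (work = force × distance),
    = kg·m²·s⁻².
So J² = kg²·m⁴·s⁻⁴.
Wb = V·s (flux: a volt is a weber per second),
    = kg·m²·s⁻²·A⁻¹.
Combining: Bq⁻¹·J²·Wb = s · (kg²·m⁴·s⁻⁴) · (kg·m²·s⁻²·A⁻¹) = kg³·m⁶·s⁻⁵·A⁻¹.

kg³·m⁶·s⁻⁵·A⁻¹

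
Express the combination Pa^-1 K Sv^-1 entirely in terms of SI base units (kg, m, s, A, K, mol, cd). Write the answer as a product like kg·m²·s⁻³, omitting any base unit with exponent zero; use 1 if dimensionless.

kg⁻¹·m⁻¹·s⁴·K

Pa = kg·m⁻¹·s⁻².
So Pa⁻¹ = kg⁻¹·m·s².
Sv = m²·s⁻².
So Sv⁻¹ = m⁻²·s².
Combining: Pa⁻¹·K·Sv⁻¹ = (kg⁻¹·m·s²) · K · (m⁻²·s²) = kg⁻¹·m⁻¹·s⁴·K.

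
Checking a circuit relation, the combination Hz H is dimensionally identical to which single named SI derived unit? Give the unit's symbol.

Hz = s⁻¹.
H = kg·m²·s⁻²·A⁻².
Combining: Hz·H = s⁻¹ · (kg·m²·s⁻²·A⁻²) = kg·m²·s⁻³·A⁻².
kg·m²·s⁻³·A⁻² is the base-SI form of the ohm.

Ω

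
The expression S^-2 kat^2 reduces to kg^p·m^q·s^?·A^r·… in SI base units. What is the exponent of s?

-8

S = kg⁻¹·m⁻²·s³·A².
So S⁻² = kg²·m⁴·s⁻⁶·A⁻⁴.
kat = s⁻¹·mol.
So kat² = s⁻²·mol².
Combining: S⁻²·kat² = (kg²·m⁴·s⁻⁶·A⁻⁴) · (s⁻²·mol²) = kg²·m⁴·s⁻⁸·A⁻⁴·mol².
The exponent of s is -8.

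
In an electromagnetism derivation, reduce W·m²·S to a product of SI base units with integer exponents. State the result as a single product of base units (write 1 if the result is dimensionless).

W = kg·m²·s⁻³.
S = kg⁻¹·m⁻²·s³·A².
Combining: W·m²·S = (kg·m²·s⁻³) · m² · (kg⁻¹·m⁻²·s³·A²) = m²·A².

m²·A²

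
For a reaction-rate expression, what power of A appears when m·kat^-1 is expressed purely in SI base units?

0

kat = mol/s = s⁻¹·mol (catalytic activity).
So kat⁻¹ = s·mol⁻¹.
Combining: m·kat⁻¹ = m · (s·mol⁻¹) = m·s·mol⁻¹.
The exponent of A is 0.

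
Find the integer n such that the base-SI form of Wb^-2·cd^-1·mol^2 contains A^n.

2

Wb = V·s (flux: a volt is a weber per second),
    = kg·m²·s⁻²·A⁻¹.
So Wb⁻² = kg⁻²·m⁻⁴·s⁴·A².
Combining: Wb⁻²·cd⁻¹·mol² = (kg⁻²·m⁻⁴·s⁴·A²) · cd⁻¹ · mol² = kg⁻²·m⁻⁴·s⁴·A²·mol²·cd⁻¹.
The exponent of A is 2.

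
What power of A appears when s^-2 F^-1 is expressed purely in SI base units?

-2

F = kg⁻¹·m⁻²·s⁴·A².
So F⁻¹ = kg·m²·s⁻⁴·A⁻².
Combining: s⁻²·F⁻¹ = s⁻² · (kg·m²·s⁻⁴·A⁻²) = kg·m²·s⁻⁶·A⁻².
The exponent of A is -2.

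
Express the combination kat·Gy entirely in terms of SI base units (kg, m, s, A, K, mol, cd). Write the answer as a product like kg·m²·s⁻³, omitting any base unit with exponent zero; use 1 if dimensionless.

kat = s⁻¹·mol.
Gy = m²·s⁻².
Combining: kat·Gy = (s⁻¹·mol) · (m²·s⁻²) = m²·s⁻³·mol.

m²·s⁻³·mol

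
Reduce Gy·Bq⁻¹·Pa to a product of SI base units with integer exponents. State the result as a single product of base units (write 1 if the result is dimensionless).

Gy = J/kg (absorbed dose = energy per mass),
    = m²·s⁻².
Bq = 1/s = s⁻¹ (activity is decays per second).
So Bq⁻¹ = s.
Pa = N/m² (pressure = force per area),
    = kg·m⁻¹·s⁻².
Combining: Gy·Bq⁻¹·Pa = (m²·s⁻²) · s · (kg·m⁻¹·s⁻²) = kg·m·s⁻³.

kg·m·s⁻³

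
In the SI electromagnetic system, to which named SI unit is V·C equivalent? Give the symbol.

V = W/A (potential = power per current),
    = kg·m²·s⁻³·A⁻¹.
C = A·s = s·A (charge = current × time).
Combining: V·C = (kg·m²·s⁻³·A⁻¹) · (s·A) = kg·m²·s⁻².
kg·m²·s⁻² is the base-SI form of the joule.

J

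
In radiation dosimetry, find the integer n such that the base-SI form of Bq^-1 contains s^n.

Bq = 1/s = s⁻¹ (activity is decays per second).
So Bq⁻¹ = s.
The exponent of s is 1.

1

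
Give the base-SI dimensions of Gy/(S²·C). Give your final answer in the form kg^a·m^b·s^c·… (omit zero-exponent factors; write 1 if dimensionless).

S = 1/Ω (conductance is reciprocal resistance),
    = kg⁻¹·m⁻²·s³·A².
So S⁻² = kg²·m⁴·s⁻⁶·A⁻⁴.
C = A·s = s·A (charge = current × time).
So C⁻¹ = s⁻¹·A⁻¹.
Gy = J/kg (absorbed dose = energy per mass),
    = m²·s⁻².
Combining: S⁻²·C⁻¹·Gy = (kg²·m⁴·s⁻⁶·A⁻⁴) · (s⁻¹·A⁻¹) · (m²·s⁻²) = kg²·m⁶·s⁻⁹·A⁻⁵.

kg²·m⁶·s⁻⁹·A⁻⁵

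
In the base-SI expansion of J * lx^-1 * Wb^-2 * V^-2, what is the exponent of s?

8

J = N·m (work = force × distance),
    = kg·m²·s⁻².
lx = lm/m² (illuminance = luminous flux per area),
    = m⁻²·cd.
So lx⁻¹ = m²·cd⁻¹.
Wb = V·s (flux: a volt is a weber per second),
    = kg·m²·s⁻²·A⁻¹.
So Wb⁻² = kg⁻²·m⁻⁴·s⁴·A².
V = W/A (potential = power per current),
    = kg·m²·s⁻³·A⁻¹.
So V⁻² = kg⁻²·m⁻⁴·s⁶·A².
Combining: J·lx⁻¹·Wb⁻²·V⁻² = (kg·m²·s⁻²) · (m²·cd⁻¹) · (kg⁻²·m⁻⁴·s⁴·A²) · (kg⁻²·m⁻⁴·s⁶·A²) = kg⁻³·m⁻⁴·s⁸·A⁴·cd⁻¹.
The exponent of s is 8.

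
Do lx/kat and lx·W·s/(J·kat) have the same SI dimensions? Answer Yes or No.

Yes

Left side:
  kat = mol/s = s⁻¹·mol (catalytic activity).
  So kat⁻¹ = s·mol⁻¹.
  lx = lm/m² (illuminance = luminous flux per area),
      = m⁻²·cd.
  Combining: kat⁻¹·lx = (s·mol⁻¹) · (m⁻²·cd) = m⁻²·s·mol⁻¹·cd.
Right side:
  J = N·m (work = force × distance),
      = kg·m²·s⁻².
  So J⁻¹ = kg⁻¹·m⁻²·s².
  lx = lm/m² (illuminance = luminous flux per area),
      = m⁻²·cd.
  W = J/s (power = energy per time),
      = kg·m²·s⁻³.
  kat = mol/s = s⁻¹·mol (catalytic activity).
  So kat⁻¹ = s·mol⁻¹.
  Combining: J⁻¹·lx·W·s·kat⁻¹ = (kg⁻¹·m⁻²·s²) · (m⁻²·cd) · (kg·m²·s⁻³) · s · (s·mol⁻¹) = m⁻²·s·mol⁻¹·cd.
Both reduce to m⁻²·s·mol⁻¹·cd.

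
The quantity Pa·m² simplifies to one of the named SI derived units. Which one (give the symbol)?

N

Pa = kg·m⁻¹·s⁻².
Combining: Pa·m² = (kg·m⁻¹·s⁻²) · m² = kg·m·s⁻².
kg·m·s⁻² is the base-SI form of the newton.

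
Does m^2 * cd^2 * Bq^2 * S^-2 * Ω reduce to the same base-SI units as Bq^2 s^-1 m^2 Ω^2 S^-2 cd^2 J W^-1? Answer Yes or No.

No

Left side:
  Bq = 1/s = s⁻¹ (activity is decays per second).
  So Bq² = s⁻².
  S = 1/Ω (conductance is reciprocal resistance),
      = kg⁻¹·m⁻²·s³·A².
  So S⁻² = kg²·m⁴·s⁻⁶·A⁻⁴.
  Ω = V/A (resistance = voltage per current),
      = kg·m²·s⁻³·A⁻².
  Combining: m²·cd²·Bq²·S⁻²·Ω = m² · cd² · s⁻² · (kg²·m⁴·s⁻⁶·A⁻⁴) · (kg·m²·s⁻³·A⁻²) = kg³·m⁸·s⁻¹¹·A⁻⁶·cd².
Right side:
  Bq = s⁻¹.
  So Bq² = s⁻².
  Ω = kg·m²·s⁻³·A⁻².
  So Ω² = kg²·m⁴·s⁻⁶·A⁻⁴.
  S = kg⁻¹·m⁻²·s³·A².
  So S⁻² = kg²·m⁴·s⁻⁶·A⁻⁴.
  J = kg·m²·s⁻².
  W = kg·m²·s⁻³.
  So W⁻¹ = kg⁻¹·m⁻²·s³.
  Combining: Bq²·s⁻¹·m²·Ω²·S⁻²·cd²·J·W⁻¹ = s⁻² · s⁻¹ · m² · (kg²·m⁴·s⁻⁶·A⁻⁴) · (kg²·m⁴·s⁻⁶·A⁻⁴) · cd² · (kg·m²·s⁻²) · (kg⁻¹·m⁻²·s³) = kg⁴·m¹⁰·s⁻¹⁴·A⁻⁸·cd².
Left is kg³·m⁸·s⁻¹¹·A⁻⁶·cd²; right is kg⁴·m¹⁰·s⁻¹⁴·A⁻⁸·cd² — different.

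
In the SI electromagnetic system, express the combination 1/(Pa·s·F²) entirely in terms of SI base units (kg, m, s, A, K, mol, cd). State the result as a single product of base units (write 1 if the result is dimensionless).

Pa = N/m² (pressure = force per area),
    = kg·m⁻¹·s⁻².
So Pa⁻¹ = kg⁻¹·m·s².
F = C/V (capacitance = charge per voltage),
    = A·s/(kg·m²·s⁻³·A⁻¹) (substituting C and V),
    = kg⁻¹·m⁻²·s⁴·A².
So F⁻² = kg²·m⁴·s⁻⁸·A⁻⁴.
Combining: Pa⁻¹·s⁻¹·F⁻² = (kg⁻¹·m·s²) · s⁻¹ · (kg²·m⁴·s⁻⁸·A⁻⁴) = kg·m⁵·s⁻⁷·A⁻⁴.

kg·m⁵·s⁻⁷·A⁻⁴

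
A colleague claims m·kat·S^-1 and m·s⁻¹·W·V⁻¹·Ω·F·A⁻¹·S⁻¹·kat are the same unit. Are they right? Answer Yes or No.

Yes

Left side:
  kat = s⁻¹·mol.
  S = kg⁻¹·m⁻²·s³·A².
  So S⁻¹ = kg·m²·s⁻³·A⁻².
  Combining: m·kat·S⁻¹ = m · (s⁻¹·mol) · (kg·m²·s⁻³·A⁻²) = kg·m³·s⁻⁴·A⁻²·mol.
Right side:
  W = J/s (power = energy per time),
      = kg·m²·s⁻³.
  V = W/A (potential = power per current),
      = kg·m²·s⁻³·A⁻¹.
  So V⁻¹ = kg⁻¹·m⁻²·s³·A.
  Ω = V/A (resistance = voltage per current),
      = kg·m²·s⁻³·A⁻².
  F = C/V (capacitance = charge per voltage),
      = A·s/(kg·m²·s⁻³·A⁻¹) (substituting C and V),
      = kg⁻¹·m⁻²·s⁴·A².
  S = 1/Ω (conductance is reciprocal resistance),
      = kg⁻¹·m⁻²·s³·A².
  So S⁻¹ = kg·m²·s⁻³·A⁻².
  kat = mol/s = s⁻¹·mol (catalytic activity).
  Combining: m·s⁻¹·W·V⁻¹·Ω·F·A⁻¹·S⁻¹·kat = m · s⁻¹ · (kg·m²·s⁻³) · (kg⁻¹·m⁻²·s³·A) · (kg·m²·s⁻³·A⁻²) · (kg⁻¹·m⁻²·s⁴·A²) · A⁻¹ · (kg·m²·s⁻³·A⁻²) · (s⁻¹·mol) = kg·m³·s⁻⁴·A⁻²·mol.
Both reduce to kg·m³·s⁻⁴·A⁻²·mol.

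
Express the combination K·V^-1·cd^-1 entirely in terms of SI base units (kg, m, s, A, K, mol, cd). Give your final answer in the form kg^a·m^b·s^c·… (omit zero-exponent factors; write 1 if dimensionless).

V = W/A (potential = power per current),
    = kg·m²·s⁻³·A⁻¹.
So V⁻¹ = kg⁻¹·m⁻²·s³·A.
Combining: K·V⁻¹·cd⁻¹ = K · (kg⁻¹·m⁻²·s³·A) · cd⁻¹ = kg⁻¹·m⁻²·s³·A·K·cd⁻¹.

kg⁻¹·m⁻²·s³·A·K·cd⁻¹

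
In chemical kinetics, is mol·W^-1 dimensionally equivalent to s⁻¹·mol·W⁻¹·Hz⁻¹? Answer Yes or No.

Left side:
  W = J/s (power = energy per time),
      = kg·m²·s⁻³.
  So W⁻¹ = kg⁻¹·m⁻²·s³.
  Combining: mol·W⁻¹ = mol · (kg⁻¹·m⁻²·s³) = kg⁻¹·m⁻²·s³·mol.
Right side:
  W = kg·m²·s⁻³.
  So W⁻¹ = kg⁻¹·m⁻²·s³.
  Hz = s⁻¹.
  So Hz⁻¹ = s.
  Combining: s⁻¹·mol·W⁻¹·Hz⁻¹ = s⁻¹ · mol · (kg⁻¹·m⁻²·s³) · s = kg⁻¹·m⁻²·s³·mol.
Both reduce to kg⁻¹·m⁻²·s³·mol.

Yes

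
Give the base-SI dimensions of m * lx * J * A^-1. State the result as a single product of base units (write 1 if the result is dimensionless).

lx = lm/m² (illuminance = luminous flux per area),
    = m⁻²·cd.
J = N·m (work = force × distance),
    = kg·m²·s⁻².
Combining: m·lx·J·A⁻¹ = m · (m⁻²·cd) · (kg·m²·s⁻²) · A⁻¹ = kg·m·s⁻²·A⁻¹·cd.

kg·m·s⁻²·A⁻¹·cd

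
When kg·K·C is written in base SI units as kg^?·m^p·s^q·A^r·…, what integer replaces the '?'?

1

C = A·s = s·A (charge = current × time).
Combining: kg·K·C = kg · K · (s·A) = kg·s·A·K.
The exponent of kg is 1.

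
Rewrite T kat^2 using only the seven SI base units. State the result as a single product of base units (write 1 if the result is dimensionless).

kg·s⁻⁴·A⁻¹·mol²

T = kg·s⁻²·A⁻¹.
kat = s⁻¹·mol.
So kat² = s⁻²·mol².
Combining: T·kat² = (kg·s⁻²·A⁻¹) · (s⁻²·mol²) = kg·s⁻⁴·A⁻¹·mol².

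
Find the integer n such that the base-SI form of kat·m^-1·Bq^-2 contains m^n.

kat = s⁻¹·mol.
Bq = s⁻¹.
So Bq⁻² = s².
Combining: kat·m⁻¹·Bq⁻² = (s⁻¹·mol) · m⁻¹ · s² = m⁻¹·s·mol.
The exponent of m is -1.

-1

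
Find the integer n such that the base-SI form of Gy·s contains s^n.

Gy = m²·s⁻².
Combining: Gy·s = (m²·s⁻²) · s = m²·s⁻¹.
The exponent of s is -1.

-1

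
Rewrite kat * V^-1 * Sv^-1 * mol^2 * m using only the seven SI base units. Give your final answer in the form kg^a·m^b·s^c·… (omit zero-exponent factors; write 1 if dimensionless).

kg⁻¹·m⁻³·s⁴·A·mol³

kat = mol/s = s⁻¹·mol (catalytic activity).
V = W/A (potential = power per current),
    = kg·m²·s⁻³·A⁻¹.
So V⁻¹ = kg⁻¹·m⁻²·s³·A.
Sv = J/kg (equivalent dose = energy per mass),
    = m²·s⁻².
So Sv⁻¹ = m⁻²·s².
Combining: kat·V⁻¹·Sv⁻¹·mol²·m = (s⁻¹·mol) · (kg⁻¹·m⁻²·s³·A) · (m⁻²·s²) · mol² · m = kg⁻¹·m⁻³·s⁴·A·mol³.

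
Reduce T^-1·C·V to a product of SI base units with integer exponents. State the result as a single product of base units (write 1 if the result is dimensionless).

T = Wb/m² (flux density = flux per area),
    = kg·s⁻²·A⁻¹.
So T⁻¹ = kg⁻¹·s²·A.
C = A·s = s·A (charge = current × time).
V = W/A (potential = power per current),
    = kg·m²·s⁻³·A⁻¹.
Combining: T⁻¹·C·V = (kg⁻¹·s²·A) · (s·A) · (kg·m²·s⁻³·A⁻¹) = m²·A.

m²·A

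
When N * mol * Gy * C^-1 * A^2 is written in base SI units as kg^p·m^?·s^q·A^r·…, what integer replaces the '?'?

N = kg·m·s⁻².
Gy = m²·s⁻².
C = s·A.
So C⁻¹ = s⁻¹·A⁻¹.
Combining: N·mol·Gy·C⁻¹·A² = (kg·m·s⁻²) · mol · (m²·s⁻²) · (s⁻¹·A⁻¹) · A² = kg·m³·s⁻⁵·A·mol.
The exponent of m is 3.

3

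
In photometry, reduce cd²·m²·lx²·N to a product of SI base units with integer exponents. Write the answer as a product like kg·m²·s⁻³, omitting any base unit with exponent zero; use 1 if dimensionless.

lx = lm/m² (illuminance = luminous flux per area),
    = m⁻²·cd.
So lx² = m⁻⁴·cd².
N = kg·m/s² = kg·m·s⁻² (force = mass × acceleration).
Combining: cd²·m²·lx²·N = cd² · m² · (m⁻⁴·cd²) · (kg·m·s⁻²) = kg·m⁻¹·s⁻²·cd⁴.

kg·m⁻¹·s⁻²·cd⁴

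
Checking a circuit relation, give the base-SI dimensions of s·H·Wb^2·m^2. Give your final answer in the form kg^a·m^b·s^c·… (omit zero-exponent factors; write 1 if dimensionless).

kg³·m⁸·s⁻⁵·A⁻⁴

H = kg·m²·s⁻²·A⁻².
Wb = kg·m²·s⁻²·A⁻¹.
So Wb² = kg²·m⁴·s⁻⁴·A⁻².
Combining: s·H·Wb²·m² = s · (kg·m²·s⁻²·A⁻²) · (kg²·m⁴·s⁻⁴·A⁻²) · m² = kg³·m⁸·s⁻⁵·A⁻⁴.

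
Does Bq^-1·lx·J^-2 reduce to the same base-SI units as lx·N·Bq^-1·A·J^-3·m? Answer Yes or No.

Left side:
  Bq = s⁻¹.
  So Bq⁻¹ = s.
  lx = m⁻²·cd.
  J = kg·m²·s⁻².
  So J⁻² = kg⁻²·m⁻⁴·s⁴.
  Combining: Bq⁻¹·lx·J⁻² = s · (m⁻²·cd) · (kg⁻²·m⁻⁴·s⁴) = kg⁻²·m⁻⁶·s⁵·cd.
Right side:
  lx = lm/m² (illuminance = luminous flux per area),
      = m⁻²·cd.
  N = kg·m/s² = kg·m·s⁻² (force = mass × acceleration).
  Bq = 1/s = s⁻¹ (activity is decays per second).
  So Bq⁻¹ = s.
  J = N·m (work = force × distance),
      = kg·m²·s⁻².
  So J⁻³ = kg⁻³·m⁻⁶·s⁶.
  Combining: lx·N·Bq⁻¹·A·J⁻³·m = (m⁻²·cd) · (kg·m·s⁻²) · s · A · (kg⁻³·m⁻⁶·s⁶) · m = kg⁻²·m⁻⁶·s⁵·A·cd.
Left is kg⁻²·m⁻⁶·s⁵·cd; right is kg⁻²·m⁻⁶·s⁵·A·cd — different.

No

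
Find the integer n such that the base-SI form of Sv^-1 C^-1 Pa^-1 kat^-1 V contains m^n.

1

Sv = m²·s⁻².
So Sv⁻¹ = m⁻²·s².
C = s·A.
So C⁻¹ = s⁻¹·A⁻¹.
Pa = kg·m⁻¹·s⁻².
So Pa⁻¹ = kg⁻¹·m·s².
kat = s⁻¹·mol.
So kat⁻¹ = s·mol⁻¹.
V = kg·m²·s⁻³·A⁻¹.
Combining: Sv⁻¹·C⁻¹·Pa⁻¹·kat⁻¹·V = (m⁻²·s²) · (s⁻¹·A⁻¹) · (kg⁻¹·m·s²) · (s·mol⁻¹) · (kg·m²·s⁻³·A⁻¹) = m·s·A⁻²·mol⁻¹.
The exponent of m is 1.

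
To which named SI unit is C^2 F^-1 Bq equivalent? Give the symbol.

W

C = s·A.
So C² = s²·A².
F = kg⁻¹·m⁻²·s⁴·A².
So F⁻¹ = kg·m²·s⁻⁴·A⁻².
Bq = s⁻¹.
Combining: C²·F⁻¹·Bq = (s²·A²) · (kg·m²·s⁻⁴·A⁻²) · s⁻¹ = kg·m²·s⁻³.
kg·m²·s⁻³ is the base-SI form of the watt.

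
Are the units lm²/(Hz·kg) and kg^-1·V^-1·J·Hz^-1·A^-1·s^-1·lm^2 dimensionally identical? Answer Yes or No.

Yes

Left side:
  Hz = 1/s = s⁻¹ (frequency is cycles per second).
  So Hz⁻¹ = s.
  lm = cd·sr = cd (luminous flux; sr is dimensionless).
  So lm² = cd².
  Combining: Hz⁻¹·lm²·kg⁻¹ = s · cd² · kg⁻¹ = kg⁻¹·s·cd².
Right side:
  V = kg·m²·s⁻³·A⁻¹.
  So V⁻¹ = kg⁻¹·m⁻²·s³·A.
  J = kg·m²·s⁻².
  Hz = s⁻¹.
  So Hz⁻¹ = s.
  lm = cd.
  So lm² = cd².
  Combining: kg⁻¹·V⁻¹·J·Hz⁻¹·A⁻¹·s⁻¹·lm² = kg⁻¹ · (kg⁻¹·m⁻²·s³·A) · (kg·m²·s⁻²) · s · A⁻¹ · s⁻¹ · cd² = kg⁻¹·s·cd².
Both reduce to kg⁻¹·s·cd².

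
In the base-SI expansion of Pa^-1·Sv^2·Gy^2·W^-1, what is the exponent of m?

7

Pa = kg·m⁻¹·s⁻².
So Pa⁻¹ = kg⁻¹·m·s².
Sv = m²·s⁻².
So Sv² = m⁴·s⁻⁴.
Gy = m²·s⁻².
So Gy² = m⁴·s⁻⁴.
W = kg·m²·s⁻³.
So W⁻¹ = kg⁻¹·m⁻²·s³.
Combining: Pa⁻¹·Sv²·Gy²·W⁻¹ = (kg⁻¹·m·s²) · (m⁴·s⁻⁴) · (m⁴·s⁻⁴) · (kg⁻¹·m⁻²·s³) = kg⁻²·m⁷·s⁻³.
The exponent of m is 7.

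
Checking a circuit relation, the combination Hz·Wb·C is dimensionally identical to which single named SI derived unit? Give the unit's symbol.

Hz = 1/s = s⁻¹ (frequency is cycles per second).
Wb = V·s (flux: a volt is a weber per second),
    = kg·m²·s⁻²·A⁻¹.
C = A·s = s·A (charge = current × time).
Combining: Hz·Wb·C = s⁻¹ · (kg·m²·s⁻²·A⁻¹) · (s·A) = kg·m²·s⁻².
kg·m²·s⁻² is the base-SI form of the joule.

J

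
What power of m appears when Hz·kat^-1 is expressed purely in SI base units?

Hz = s⁻¹.
kat = s⁻¹·mol.
So kat⁻¹ = s·mol⁻¹.
Combining: Hz·kat⁻¹ = s⁻¹ · (s·mol⁻¹) = mol⁻¹.
The exponent of m is 0.

0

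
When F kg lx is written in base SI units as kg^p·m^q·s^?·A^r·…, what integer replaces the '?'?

4

F = C/V (capacitance = charge per voltage),
    = A·s/(kg·m²·s⁻³·A⁻¹) (substituting C and V),
    = kg⁻¹·m⁻²·s⁴·A².
lx = lm/m² (illuminance = luminous flux per area),
    = m⁻²·cd.
Combining: F·kg·lx = (kg⁻¹·m⁻²·s⁴·A²) · kg · (m⁻²·cd) = m⁻⁴·s⁴·A²·cd.
The exponent of s is 4.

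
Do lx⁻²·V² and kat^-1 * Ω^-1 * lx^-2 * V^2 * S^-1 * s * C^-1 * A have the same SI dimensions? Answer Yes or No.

Left side:
  lx = lm/m² (illuminance = luminous flux per area),
      = m⁻²·cd.
  So lx⁻² = m⁴·cd⁻².
  V = W/A (potential = power per current),
      = kg·m²·s⁻³·A⁻¹.
  So V² = kg²·m⁴·s⁻⁶·A⁻².
  Combining: lx⁻²·V² = (m⁴·cd⁻²) · (kg²·m⁴·s⁻⁶·A⁻²) = kg²·m⁸·s⁻⁶·A⁻²·cd⁻².
Right side:
  kat = s⁻¹·mol.
  So kat⁻¹ = s·mol⁻¹.
  Ω = kg·m²·s⁻³·A⁻².
  So Ω⁻¹ = kg⁻¹·m⁻²·s³·A².
  lx = m⁻²·cd.
  So lx⁻² = m⁴·cd⁻².
  V = kg·m²·s⁻³·A⁻¹.
  So V² = kg²·m⁴·s⁻⁶·A⁻².
  S = kg⁻¹·m⁻²·s³·A².
  So S⁻¹ = kg·m²·s⁻³·A⁻².
  C = s·A.
  So C⁻¹ = s⁻¹·A⁻¹.
  Combining: kat⁻¹·Ω⁻¹·lx⁻²·V²·S⁻¹·s·C⁻¹·A = (s·mol⁻¹) · (kg⁻¹·m⁻²·s³·A²) · (m⁴·cd⁻²) · (kg²·m⁴·s⁻⁶·A⁻²) · (kg·m²·s⁻³·A⁻²) · s · (s⁻¹·A⁻¹) · A = kg²·m⁸·s⁻⁵·A⁻²·mol⁻¹·cd⁻².
Left is kg²·m⁸·s⁻⁶·A⁻²·cd⁻²; right is kg²·m⁸·s⁻⁵·A⁻²·mol⁻¹·cd⁻² — different.

No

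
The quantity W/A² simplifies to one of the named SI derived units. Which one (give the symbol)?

Ω

W = kg·m²·s⁻³.
Combining: A⁻²·W = A⁻² · (kg·m²·s⁻³) = kg·m²·s⁻³·A⁻².
kg·m²·s⁻³·A⁻² is the base-SI form of the ohm.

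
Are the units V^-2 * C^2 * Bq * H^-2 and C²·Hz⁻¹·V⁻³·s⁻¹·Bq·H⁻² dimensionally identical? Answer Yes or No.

Left side:
  V = W/A (potential = power per current),
      = kg·m²·s⁻³·A⁻¹.
  So V⁻² = kg⁻²·m⁻⁴·s⁶·A².
  C = A·s = s·A (charge = current × time).
  So C² = s²·A².
  Bq = 1/s = s⁻¹ (activity is decays per second).
  H = Wb/A (inductance = flux per current),
      = kg·m²·s⁻²·A⁻².
  So H⁻² = kg⁻²·m⁻⁴·s⁴·A⁴.
  Combining: V⁻²·C²·Bq·H⁻² = (kg⁻²·m⁻⁴·s⁶·A²) · (s²·A²) · s⁻¹ · (kg⁻²·m⁻⁴·s⁴·A⁴) = kg⁻⁴·m⁻⁸·s¹¹·A⁸.
Right side:
  C = A·s = s·A (charge = current × time).
  So C² = s²·A².
  Hz = 1/s = s⁻¹ (frequency is cycles per second).
  So Hz⁻¹ = s.
  V = W/A (potential = power per current),
      = kg·m²·s⁻³·A⁻¹.
  So V⁻³ = kg⁻³·m⁻⁶·s⁹·A³.
  Bq = 1/s = s⁻¹ (activity is decays per second).
  H = Wb/A (inductance = flux per current),
      = kg·m²·s⁻²·A⁻².
  So H⁻² = kg⁻²·m⁻⁴·s⁴·A⁴.
  Combining: C²·Hz⁻¹·V⁻³·s⁻¹·Bq·H⁻² = (s²·A²) · s · (kg⁻³·m⁻⁶·s⁹·A³) · s⁻¹ · s⁻¹ · (kg⁻²·m⁻⁴·s⁴·A⁴) = kg⁻⁵·m⁻¹⁰·s¹⁴·A⁹.
Left is kg⁻⁴·m⁻⁸·s¹¹·A⁸; right is kg⁻⁵·m⁻¹⁰·s¹⁴·A⁹ — different.

No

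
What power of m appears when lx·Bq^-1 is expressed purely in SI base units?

-2

lx = m⁻²·cd.
Bq = s⁻¹.
So Bq⁻¹ = s.
Combining: lx·Bq⁻¹ = (m⁻²·cd) · s = m⁻²·s·cd.
The exponent of m is -2.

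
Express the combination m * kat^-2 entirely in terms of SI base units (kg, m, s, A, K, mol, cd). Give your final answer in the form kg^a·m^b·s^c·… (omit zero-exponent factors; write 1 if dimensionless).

m·s²·mol⁻²

kat = mol/s = s⁻¹·mol (catalytic activity).
So kat⁻² = s²·mol⁻².
Combining: m·kat⁻² = m · (s²·mol⁻²) = m·s²·mol⁻².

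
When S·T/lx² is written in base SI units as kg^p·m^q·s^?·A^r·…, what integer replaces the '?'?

S = kg⁻¹·m⁻²·s³·A².
lx = m⁻²·cd.
So lx⁻² = m⁴·cd⁻².
T = kg·s⁻²·A⁻¹.
Combining: S·lx⁻²·T = (kg⁻¹·m⁻²·s³·A²) · (m⁴·cd⁻²) · (kg·s⁻²·A⁻¹) = m²·s·A·cd⁻².
The exponent of s is 1.

1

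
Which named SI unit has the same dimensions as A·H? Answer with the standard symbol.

Wb

H = Wb/A (inductance = flux per current),
    = kg·m²·s⁻²·A⁻².
Combining: A·H = A · (kg·m²·s⁻²·A⁻²) = kg·m²·s⁻²·A⁻¹.
kg·m²·s⁻²·A⁻¹ is the base-SI form of the weber.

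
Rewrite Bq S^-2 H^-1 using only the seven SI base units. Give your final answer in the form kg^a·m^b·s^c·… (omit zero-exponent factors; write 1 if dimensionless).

kg·m²·s⁻⁵·A⁻²

Bq = 1/s = s⁻¹ (activity is decays per second).
S = 1/Ω (conductance is reciprocal resistance),
    = kg⁻¹·m⁻²·s³·A².
So S⁻² = kg²·m⁴·s⁻⁶·A⁻⁴.
H = Wb/A (inductance = flux per current),
    = kg·m²·s⁻²·A⁻².
So H⁻¹ = kg⁻¹·m⁻²·s²·A².
Combining: Bq·S⁻²·H⁻¹ = s⁻¹ · (kg²·m⁴·s⁻⁶·A⁻⁴) · (kg⁻¹·m⁻²·s²·A²) = kg·m²·s⁻⁵·A⁻².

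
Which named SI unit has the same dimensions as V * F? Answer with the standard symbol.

V = W/A (potential = power per current),
    = kg·m²·s⁻³·A⁻¹.
F = C/V (capacitance = charge per voltage),
    = A·s/(kg·m²·s⁻³·A⁻¹) (substituting C and V),
    = kg⁻¹·m⁻²·s⁴·A².
Combining: V·F = (kg·m²·s⁻³·A⁻¹) · (kg⁻¹·m⁻²·s⁴·A²) = s·A.
s·A is the base-SI form of the coulomb.

C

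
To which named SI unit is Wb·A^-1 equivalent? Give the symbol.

H

Wb = V·s (flux: a volt is a weber per second),
    = kg·m²·s⁻²·A⁻¹.
Combining: Wb·A⁻¹ = (kg·m²·s⁻²·A⁻¹) · A⁻¹ = kg·m²·s⁻²·A⁻².
kg·m²·s⁻²·A⁻² is the base-SI form of the henry.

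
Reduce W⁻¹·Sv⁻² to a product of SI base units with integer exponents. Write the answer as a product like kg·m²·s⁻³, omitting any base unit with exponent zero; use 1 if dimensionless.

kg⁻¹·m⁻⁶·s⁷

W = J/s (power = energy per time),
    = kg·m²·s⁻³.
So W⁻¹ = kg⁻¹·m⁻²·s³.
Sv = J/kg (equivalent dose = energy per mass),
    = m²·s⁻².
So Sv⁻² = m⁻⁴·s⁴.
Combining: W⁻¹·Sv⁻² = (kg⁻¹·m⁻²·s³) · (m⁻⁴·s⁴) = kg⁻¹·m⁻⁶·s⁷.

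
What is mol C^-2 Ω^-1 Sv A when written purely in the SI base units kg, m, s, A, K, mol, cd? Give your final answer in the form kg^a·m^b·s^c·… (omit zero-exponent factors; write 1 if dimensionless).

C = s·A.
So C⁻² = s⁻²·A⁻².
Ω = kg·m²·s⁻³·A⁻².
So Ω⁻¹ = kg⁻¹·m⁻²·s³·A².
Sv = m²·s⁻².
Combining: mol·C⁻²·Ω⁻¹·Sv·A = mol · (s⁻²·A⁻²) · (kg⁻¹·m⁻²·s³·A²) · (m²·s⁻²) · A = kg⁻¹·s⁻¹·A·mol.

kg⁻¹·s⁻¹·A·mol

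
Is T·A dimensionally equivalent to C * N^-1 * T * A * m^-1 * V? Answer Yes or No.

Yes

Left side:
  T = Wb/m² (flux density = flux per area),
      = kg·s⁻²·A⁻¹.
  Combining: T·A = (kg·s⁻²·A⁻¹) · A = kg·s⁻².
Right side:
  C = A·s = s·A (charge = current × time).
  N = kg·m/s² = kg·m·s⁻² (force = mass × acceleration).
  So N⁻¹ = kg⁻¹·m⁻¹·s².
  T = Wb/m² (flux density = flux per area),
      = kg·s⁻²·A⁻¹.
  V = W/A (potential = power per current),
      = kg·m²·s⁻³·A⁻¹.
  Combining: C·N⁻¹·T·A·m⁻¹·V = (s·A) · (kg⁻¹·m⁻¹·s²) · (kg·s⁻²·A⁻¹) · A · m⁻¹ · (kg·m²·s⁻³·A⁻¹) = kg·s⁻².
Both reduce to kg·s⁻².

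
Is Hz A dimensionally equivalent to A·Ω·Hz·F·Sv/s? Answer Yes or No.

Left side:
  Hz = 1/s = s⁻¹ (frequency is cycles per second).
  Combining: Hz·A = s⁻¹ · A = s⁻¹·A.
Right side:
  Ω = V/A (resistance = voltage per current),
      = kg·m²·s⁻³·A⁻².
  Hz = 1/s = s⁻¹ (frequency is cycles per second).
  F = C/V (capacitance = charge per voltage),
      = A·s/(kg·m²·s⁻³·A⁻¹) (substituting C and V),
      = kg⁻¹·m⁻²·s⁴·A².
  Sv = J/kg (equivalent dose = energy per mass),
      = m²·s⁻².
  Combining: s⁻¹·A·Ω·Hz·F·Sv = s⁻¹ · A · (kg·m²·s⁻³·A⁻²) · s⁻¹ · (kg⁻¹·m⁻²·s⁴·A²) · (m²·s⁻²) = m²·s⁻³·A.
Left is s⁻¹·A; right is m²·s⁻³·A — different.

No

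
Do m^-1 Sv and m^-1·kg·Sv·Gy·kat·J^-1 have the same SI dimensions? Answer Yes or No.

Left side:
  Sv = J/kg (equivalent dose = energy per mass),
      = m²·s⁻².
  Combining: m⁻¹·Sv = m⁻¹ · (m²·s⁻²) = m·s⁻².
Right side:
  Sv = m²·s⁻².
  Gy = m²·s⁻².
  kat = s⁻¹·mol.
  J = kg·m²·s⁻².
  So J⁻¹ = kg⁻¹·m⁻²·s².
  Combining: m⁻¹·kg·Sv·Gy·kat·J⁻¹ = m⁻¹ · kg · (m²·s⁻²) · (m²·s⁻²) · (s⁻¹·mol) · (kg⁻¹·m⁻²·s²) = m·s⁻³·mol.
Left is m·s⁻²; right is m·s⁻³·mol — different.

No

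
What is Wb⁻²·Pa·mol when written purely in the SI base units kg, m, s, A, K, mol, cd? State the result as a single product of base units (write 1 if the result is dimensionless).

Wb = V·s (flux: a volt is a weber per second),
    = kg·m²·s⁻²·A⁻¹.
So Wb⁻² = kg⁻²·m⁻⁴·s⁴·A².
Pa = N/m² (pressure = force per area),
    = kg·m⁻¹·s⁻².
Combining: Wb⁻²·Pa·mol = (kg⁻²·m⁻⁴·s⁴·A²) · (kg·m⁻¹·s⁻²) · mol = kg⁻¹·m⁻⁵·s²·A²·mol.

kg⁻¹·m⁻⁵·s²·A²·mol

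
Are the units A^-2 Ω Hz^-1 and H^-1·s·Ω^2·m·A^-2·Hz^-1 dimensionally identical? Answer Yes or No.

Left side:
  Ω = V/A (resistance = voltage per current),
      = kg·m²·s⁻³·A⁻².
  Hz = 1/s = s⁻¹ (frequency is cycles per second).
  So Hz⁻¹ = s.
  Combining: A⁻²·Ω·Hz⁻¹ = A⁻² · (kg·m²·s⁻³·A⁻²) · s = kg·m²·s⁻²·A⁻⁴.
Right side:
  H = kg·m²·s⁻²·A⁻².
  So H⁻¹ = kg⁻¹·m⁻²·s²·A².
  Ω = kg·m²·s⁻³·A⁻².
  So Ω² = kg²·m⁴·s⁻⁶·A⁻⁴.
  Hz = s⁻¹.
  So Hz⁻¹ = s.
  Combining: H⁻¹·s·Ω²·m·A⁻²·Hz⁻¹ = (kg⁻¹·m⁻²·s²·A²) · s · (kg²·m⁴·s⁻⁶·A⁻⁴) · m · A⁻² · s = kg·m³·s⁻²·A⁻⁴.
Left is kg·m²·s⁻²·A⁻⁴; right is kg·m³·s⁻²·A⁻⁴ — different.

No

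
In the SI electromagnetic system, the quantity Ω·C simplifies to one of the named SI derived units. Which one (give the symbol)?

Wb

Ω = kg·m²·s⁻³·A⁻².
C = s·A.
Combining: Ω·C = (kg·m²·s⁻³·A⁻²) · (s·A) = kg·m²·s⁻²·A⁻¹.
kg·m²·s⁻²·A⁻¹ is the base-SI form of the weber.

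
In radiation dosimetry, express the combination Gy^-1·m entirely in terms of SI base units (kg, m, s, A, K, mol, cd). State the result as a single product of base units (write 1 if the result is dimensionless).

m⁻¹·s²

Gy = m²·s⁻².
So Gy⁻¹ = m⁻²·s².
Combining: Gy⁻¹·m = (m⁻²·s²) · m = m⁻¹·s².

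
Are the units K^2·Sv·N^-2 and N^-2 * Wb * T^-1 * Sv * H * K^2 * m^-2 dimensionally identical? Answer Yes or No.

Left side:
  Sv = J/kg (equivalent dose = energy per mass),
      = m²·s⁻².
  N = kg·m/s² = kg·m·s⁻² (force = mass × acceleration).
  So N⁻² = kg⁻²·m⁻²·s⁴.
  Combining: K²·Sv·N⁻² = K² · (m²·s⁻²) · (kg⁻²·m⁻²·s⁴) = kg⁻²·s²·K².
Right side:
  N = kg·m·s⁻².
  So N⁻² = kg⁻²·m⁻²·s⁴.
  Wb = kg·m²·s⁻²·A⁻¹.
  T = kg·s⁻²·A⁻¹.
  So T⁻¹ = kg⁻¹·s²·A.
  Sv = m²·s⁻².
  H = kg·m²·s⁻²·A⁻².
  Combining: N⁻²·Wb·T⁻¹·Sv·H·K²·m⁻² = (kg⁻²·m⁻²·s⁴) · (kg·m²·s⁻²·A⁻¹) · (kg⁻¹·s²·A) · (m²·s⁻²) · (kg·m²·s⁻²·A⁻²) · K² · m⁻² = kg⁻¹·m²·A⁻²·K².
Left is kg⁻²·s²·K²; right is kg⁻¹·m²·A⁻²·K² — different.

No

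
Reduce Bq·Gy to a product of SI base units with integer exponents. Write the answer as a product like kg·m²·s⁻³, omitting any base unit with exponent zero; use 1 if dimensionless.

Bq = s⁻¹.
Gy = m²·s⁻².
Combining: Bq·Gy = s⁻¹ · (m²·s⁻²) = m²·s⁻³.

m²·s⁻³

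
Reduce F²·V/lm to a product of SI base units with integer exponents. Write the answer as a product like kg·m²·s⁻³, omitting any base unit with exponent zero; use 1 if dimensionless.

lm = cd·sr = cd (luminous flux; sr is dimensionless).
So lm⁻¹ = cd⁻¹.
F = C/V (capacitance = charge per voltage),
    = A·s/(kg·m²·s⁻³·A⁻¹) (substituting C and V),
    = kg⁻¹·m⁻²·s⁴·A².
So F² = kg⁻²·m⁻⁴·s⁸·A⁴.
V = W/A (potential = power per current),
    = kg·m²·s⁻³·A⁻¹.
Combining: lm⁻¹·F²·V = cd⁻¹ · (kg⁻²·m⁻⁴·s⁸·A⁴) · (kg·m²·s⁻³·A⁻¹) = kg⁻¹·m⁻²·s⁵·A³·cd⁻¹.

kg⁻¹·m⁻²·s⁵·A³·cd⁻¹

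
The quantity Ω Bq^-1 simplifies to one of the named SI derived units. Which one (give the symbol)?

H

Ω = kg·m²·s⁻³·A⁻².
Bq = s⁻¹.
So Bq⁻¹ = s.
Combining: Ω·Bq⁻¹ = (kg·m²·s⁻³·A⁻²) · s = kg·m²·s⁻²·A⁻².
kg·m²·s⁻²·A⁻² is the base-SI form of the henry.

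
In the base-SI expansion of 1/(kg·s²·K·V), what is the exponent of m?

V = W/A (potential = power per current),
    = kg·m²·s⁻³·A⁻¹.
So V⁻¹ = kg⁻¹·m⁻²·s³·A.
Combining: kg⁻¹·s⁻²·K⁻¹·V⁻¹ = kg⁻¹ · s⁻² · K⁻¹ · (kg⁻¹·m⁻²·s³·A) = kg⁻²·m⁻²·s·A·K⁻¹.
The exponent of m is -2.

-2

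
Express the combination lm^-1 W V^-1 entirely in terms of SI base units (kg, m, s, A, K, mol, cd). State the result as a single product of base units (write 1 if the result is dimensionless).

A·cd⁻¹

lm = cd.
So lm⁻¹ = cd⁻¹.
W = kg·m²·s⁻³.
V = kg·m²·s⁻³·A⁻¹.
So V⁻¹ = kg⁻¹·m⁻²·s³·A.
Combining: lm⁻¹·W·V⁻¹ = cd⁻¹ · (kg·m²·s⁻³) · (kg⁻¹·m⁻²·s³·A) = A·cd⁻¹.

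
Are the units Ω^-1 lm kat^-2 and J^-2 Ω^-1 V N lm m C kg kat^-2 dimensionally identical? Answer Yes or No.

Left side:
  Ω = kg·m²·s⁻³·A⁻².
  So Ω⁻¹ = kg⁻¹·m⁻²·s³·A².
  lm = cd.
  kat = s⁻¹·mol.
  So kat⁻² = s²·mol⁻².
  Combining: Ω⁻¹·lm·kat⁻² = (kg⁻¹·m⁻²·s³·A²) · cd · (s²·mol⁻²) = kg⁻¹·m⁻²·s⁵·A²·mol⁻²·cd.
Right side:
  J = kg·m²·s⁻².
  So J⁻² = kg⁻²·m⁻⁴·s⁴.
  Ω = kg·m²·s⁻³·A⁻².
  So Ω⁻¹ = kg⁻¹·m⁻²·s³·A².
  V = kg·m²·s⁻³·A⁻¹.
  N = kg·m·s⁻².
  lm = cd.
  C = s·A.
  kat = s⁻¹·mol.
  So kat⁻² = s²·mol⁻².
  Combining: J⁻²·Ω⁻¹·V·N·lm·m·C·kg·kat⁻² = (kg⁻²·m⁻⁴·s⁴) · (kg⁻¹·m⁻²·s³·A²) · (kg·m²·s⁻³·A⁻¹) · (kg·m·s⁻²) · cd · m · (s·A) · kg · (s²·mol⁻²) = m⁻²·s⁵·A²·mol⁻²·cd.
Left is kg⁻¹·m⁻²·s⁵·A²·mol⁻²·cd; right is m⁻²·s⁵·A²·mol⁻²·cd — different.

No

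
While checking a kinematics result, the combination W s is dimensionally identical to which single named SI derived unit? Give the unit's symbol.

W = kg·m²·s⁻³.
Combining: W·s = (kg·m²·s⁻³) · s = kg·m²·s⁻².
kg·m²·s⁻² is the base-SI form of the joule.

J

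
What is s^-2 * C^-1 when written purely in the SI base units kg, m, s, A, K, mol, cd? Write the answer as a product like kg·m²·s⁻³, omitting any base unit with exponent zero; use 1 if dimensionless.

s⁻³·A⁻¹

C = A·s = s·A (charge = current × time).
So C⁻¹ = s⁻¹·A⁻¹.
Combining: s⁻²·C⁻¹ = s⁻² · (s⁻¹·A⁻¹) = s⁻³·A⁻¹.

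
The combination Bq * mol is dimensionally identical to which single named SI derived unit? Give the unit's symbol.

kat

Bq = 1/s = s⁻¹ (activity is decays per second).
Combining: Bq·mol = s⁻¹ · mol = s⁻¹·mol.
s⁻¹·mol is the base-SI form of the katal.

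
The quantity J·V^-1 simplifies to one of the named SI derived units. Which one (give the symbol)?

C

J = N·m (work = force × distance),
    = kg·m²·s⁻².
V = W/A (potential = power per current),
    = kg·m²·s⁻³·A⁻¹.
So V⁻¹ = kg⁻¹·m⁻²·s³·A.
Combining: J·V⁻¹ = (kg·m²·s⁻²) · (kg⁻¹·m⁻²·s³·A) = s·A.
s·A is the base-SI form of the coulomb.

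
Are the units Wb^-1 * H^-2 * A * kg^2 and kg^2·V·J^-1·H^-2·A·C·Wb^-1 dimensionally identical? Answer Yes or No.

Left side:
  Wb = V·s (flux: a volt is a weber per second),
      = kg·m²·s⁻²·A⁻¹.
  So Wb⁻¹ = kg⁻¹·m⁻²·s²·A.
  H = Wb/A (inductance = flux per current),
      = kg·m²·s⁻²·A⁻².
  So H⁻² = kg⁻²·m⁻⁴·s⁴·A⁴.
  Combining: Wb⁻¹·H⁻²·A·kg² = (kg⁻¹·m⁻²·s²·A) · (kg⁻²·m⁻⁴·s⁴·A⁴) · A · kg² = kg⁻¹·m⁻⁶·s⁶·A⁶.
Right side:
  V = W/A (potential = power per current),
      = kg·m²·s⁻³·A⁻¹.
  J = N·m (work = force × distance),
      = kg·m²·s⁻².
  So J⁻¹ = kg⁻¹·m⁻²·s².
  H = Wb/A (inductance = flux per current),
      = kg·m²·s⁻²·A⁻².
  So H⁻² = kg⁻²·m⁻⁴·s⁴·A⁴.
  C = A·s = s·A (charge = current × time).
  Wb = V·s (flux: a volt is a weber per second),
      = kg·m²·s⁻²·A⁻¹.
  So Wb⁻¹ = kg⁻¹·m⁻²·s²·A.
  Combining: kg²·V·J⁻¹·H⁻²·A·C·Wb⁻¹ = kg² · (kg·m²·s⁻³·A⁻¹) · (kg⁻¹·m⁻²·s²) · (kg⁻²·m⁻⁴·s⁴·A⁴) · A · (s·A) · (kg⁻¹·m⁻²·s²·A) = kg⁻¹·m⁻⁶·s⁶·A⁶.
Both reduce to kg⁻¹·m⁻⁶·s⁶·A⁶.

Yes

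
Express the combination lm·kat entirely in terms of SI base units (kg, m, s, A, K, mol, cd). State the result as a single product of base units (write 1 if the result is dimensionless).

lm = cd·sr = cd (luminous flux; sr is dimensionless).
kat = mol/s = s⁻¹·mol (catalytic activity).
Combining: lm·kat = cd · (s⁻¹·mol) = s⁻¹·mol·cd.

s⁻¹·mol·cd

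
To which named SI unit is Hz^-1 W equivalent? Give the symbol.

Hz = s⁻¹.
So Hz⁻¹ = s.
W = kg·m²·s⁻³.
Combining: Hz⁻¹·W = s · (kg·m²·s⁻³) = kg·m²·s⁻².
kg·m²·s⁻² is the base-SI form of the joule.

J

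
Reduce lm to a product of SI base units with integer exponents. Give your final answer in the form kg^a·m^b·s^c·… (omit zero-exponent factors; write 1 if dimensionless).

cd

lm = cd.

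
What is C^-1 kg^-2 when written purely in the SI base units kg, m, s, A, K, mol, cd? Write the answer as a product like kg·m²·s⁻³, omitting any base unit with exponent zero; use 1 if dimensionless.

kg⁻²·s⁻¹·A⁻¹

C = A·s = s·A (charge = current × time).
So C⁻¹ = s⁻¹·A⁻¹.
Combining: C⁻¹·kg⁻² = (s⁻¹·A⁻¹) · kg⁻² = kg⁻²·s⁻¹·A⁻¹.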